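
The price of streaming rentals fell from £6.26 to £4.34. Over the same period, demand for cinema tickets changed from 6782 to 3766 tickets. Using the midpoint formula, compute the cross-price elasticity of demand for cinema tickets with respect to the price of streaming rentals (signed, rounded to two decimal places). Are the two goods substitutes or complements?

1.58; substitutes

%ΔQ_{cinema tickets} = (3766 − 6782)/avg = -3016/5274 = -0.571861…
%ΔP_{streaming rentals} = (4.34 − 6.26)/avg = -1.92/5.3 = -0.362264…
E_cross = (-3016/5274) / (-1.92/5.3) = 1.5785…
E_cross > 0 ⇒ the goods are substitutes.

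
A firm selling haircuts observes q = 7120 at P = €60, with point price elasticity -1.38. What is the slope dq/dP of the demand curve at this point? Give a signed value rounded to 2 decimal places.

Ed = (dq/dP)·(P/q) ⇒ dq/dP = Ed·q/P = (-1.38)·7120/60 = -163.76

-163.76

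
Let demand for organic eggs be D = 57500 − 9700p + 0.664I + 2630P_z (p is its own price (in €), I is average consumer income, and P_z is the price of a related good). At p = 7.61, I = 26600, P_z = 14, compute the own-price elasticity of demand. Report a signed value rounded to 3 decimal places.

-1.934

At the given values, D = 57500 − 9700(7.61) + 0.664(26600) + 2630(14) = 38165.4.
∂D/∂p = −9700.
E = (-9700) × (7.61/38165.4) = -1.93413…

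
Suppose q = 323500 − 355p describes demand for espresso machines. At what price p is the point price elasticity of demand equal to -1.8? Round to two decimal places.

585.81

Ed = −355p/(323500 − 355p). Set this equal to -1.8:
355p = 1.8·(323500 − 355p) ⇒ 355p(1 + 1.8) = 1.8·323500
p = 1.8·323500 / (355·2.8) = 585.8148…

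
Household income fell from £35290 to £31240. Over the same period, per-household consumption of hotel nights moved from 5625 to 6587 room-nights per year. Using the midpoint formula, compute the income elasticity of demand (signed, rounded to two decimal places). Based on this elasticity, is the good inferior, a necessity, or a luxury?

%ΔQ = (6587 − 5625)/[( 5625 + 6587)/2] = 962/6106 = 0.157549…
%ΔIncome = (31240 − 35290)/[( 35290 + 31240)/2] = -4050/33265 = -0.121749…
E_income = (962/6106) / (-4050/33265) = -1.2940…
E_income < 0 ⇒ inferior good.

-1.29; inferior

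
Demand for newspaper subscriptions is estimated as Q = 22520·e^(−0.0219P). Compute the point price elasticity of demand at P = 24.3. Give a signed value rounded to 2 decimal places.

-0.53

dQ/dP = −0.0219·Q = -289.664. At P = 24.3, Q = 13226.7.
Ed = (dQ/dP)·(P/Q) = (-289.664) × (24.3/13226.7) = -0.5321…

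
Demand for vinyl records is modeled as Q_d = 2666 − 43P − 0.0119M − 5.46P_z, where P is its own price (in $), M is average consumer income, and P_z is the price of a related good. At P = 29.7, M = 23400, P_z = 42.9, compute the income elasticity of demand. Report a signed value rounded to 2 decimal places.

At the given values, Q_d = 2666 − 43(29.7) − 0.0119(23400) − 5.46(42.9) = 876.206.
∂Q_d/∂M = -0.0119.
E = (-0.0119) × (23400/876.206) = -0.3178…

-0.32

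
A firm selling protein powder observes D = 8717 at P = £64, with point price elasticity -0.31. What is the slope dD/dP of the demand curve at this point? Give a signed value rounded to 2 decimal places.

Ed = (dD/dP)·(P/D) ⇒ dD/dP = Ed·D/P = (-0.31)·8717/64 = -42.2229…

-42.22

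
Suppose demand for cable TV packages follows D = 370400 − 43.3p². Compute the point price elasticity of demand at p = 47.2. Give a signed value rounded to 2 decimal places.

dD/dp = −2·43.3·p = -4087.52. At p = 47.2, D = 273934.528.
Ed = (dD/dp)·(p/D) = (-4087.52) × (47.2/273934.528) = -0.7042…

-0.70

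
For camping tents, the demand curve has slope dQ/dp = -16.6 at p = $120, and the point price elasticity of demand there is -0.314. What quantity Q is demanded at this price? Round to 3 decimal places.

Ed = (dQ/dp)·(p/Q) ⇒ Q = (dQ/dp)·p/Ed = (-16.6)·120/(-0.314) = 6343.94904…

6343.949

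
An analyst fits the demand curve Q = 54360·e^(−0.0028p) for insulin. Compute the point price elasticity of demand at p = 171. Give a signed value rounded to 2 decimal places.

-0.48

dQ/dp = −0.0028·Q = -94.2969. At p = 171, Q = 33677.5.
Ed = (dQ/dp)·(p/Q) = (-94.2969) × (171/33677.5) = -0.4788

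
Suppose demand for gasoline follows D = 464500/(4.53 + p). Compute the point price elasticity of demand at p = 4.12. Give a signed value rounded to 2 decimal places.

dD/dp = −464500/(4.53 + p)² = -6208.03. At p = 4.12, D = 53699.4.
Ed = (dD/dp)·(p/D) = (-6208.03) × (4.12/53699.4) = -0.4763…

-0.48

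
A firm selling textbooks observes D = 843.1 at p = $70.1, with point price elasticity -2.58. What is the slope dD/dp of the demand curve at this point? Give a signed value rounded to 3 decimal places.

Ed = (dD/dp)·(p/D) ⇒ dD/dp = Ed·D/p = (-2.58)·843.1/70.1 = -31.02992…

-31.030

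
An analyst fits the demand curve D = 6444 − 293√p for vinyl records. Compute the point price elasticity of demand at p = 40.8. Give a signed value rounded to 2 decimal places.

-0.20

dD/dp = −293/(2√p) = -22.9355. At p = 40.8, D = 4572.47.
Ed = (dD/dp)·(p/D) = (-22.9355) × (40.8/4572.47) = -0.2046…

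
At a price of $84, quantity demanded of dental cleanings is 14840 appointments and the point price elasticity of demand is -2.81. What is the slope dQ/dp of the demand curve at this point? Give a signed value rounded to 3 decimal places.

Ed = (dQ/dp)·(p/Q) ⇒ dQ/dp = Ed·Q/p = (-2.81)·14840/84 = -496.43333…

-496.433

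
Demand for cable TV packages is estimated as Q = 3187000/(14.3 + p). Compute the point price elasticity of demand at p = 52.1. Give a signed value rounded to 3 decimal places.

-0.785

dQ/dp = −3187000/(14.3 + p)² = -722.846. At p = 52.1, Q = 47997.
Ed = (dQ/dp)·(p/Q) = (-722.846) × (52.1/47997) = -0.78463…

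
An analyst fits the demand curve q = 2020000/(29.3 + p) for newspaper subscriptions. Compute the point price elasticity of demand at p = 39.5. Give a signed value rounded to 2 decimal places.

dq/dp = −2020000/(29.3 + p)² = -426.751. At p = 39.5, q = 29360.5.
Ed = (dq/dp)·(p/q) = (-426.751) × (39.5/29360.5) = -0.5741…

-0.57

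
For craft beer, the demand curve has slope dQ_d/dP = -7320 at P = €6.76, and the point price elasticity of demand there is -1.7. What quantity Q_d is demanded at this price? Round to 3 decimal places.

Ed = (dQ_d/dP)·(P/Q_d) ⇒ Q_d = (dQ_d/dP)·P/Ed = (-7320)·6.76/(-1.7) = 29107.76470…

29107.765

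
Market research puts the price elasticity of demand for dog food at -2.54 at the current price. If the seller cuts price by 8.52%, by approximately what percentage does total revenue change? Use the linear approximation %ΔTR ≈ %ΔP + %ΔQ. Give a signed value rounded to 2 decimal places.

+13.12%

%ΔQ ≈ Ed × %ΔP = (-2.54) × (-8.52%) = +21.6408%
%ΔTR ≈ %ΔP + %ΔQ = (-8.52%) + (+21.6408%) = +13.1208%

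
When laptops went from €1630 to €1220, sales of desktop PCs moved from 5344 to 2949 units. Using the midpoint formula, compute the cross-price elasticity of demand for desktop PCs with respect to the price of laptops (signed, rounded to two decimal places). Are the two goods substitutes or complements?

%ΔQ_{desktop PCs} = (2949 − 5344)/avg = -2395/4146.5 = -0.577595…
%ΔP_{laptops} = (1220 − 1630)/avg = -410/1425 = -0.287719…
E_cross = (-2395/4146.5) / (-410/1425) = 2.0074…
E_cross > 0 ⇒ the goods are substitutes.

2.01; substitutes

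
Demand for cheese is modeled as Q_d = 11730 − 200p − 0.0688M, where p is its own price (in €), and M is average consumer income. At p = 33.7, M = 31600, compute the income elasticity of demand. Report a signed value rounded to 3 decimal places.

-0.772

At the given values, Q_d = 11730 − 200(33.7) − 0.0688(31600) = 2815.92.
∂Q_d/∂M = -0.0688.
E = (-0.0688) × (31600/2815.92) = -0.77206…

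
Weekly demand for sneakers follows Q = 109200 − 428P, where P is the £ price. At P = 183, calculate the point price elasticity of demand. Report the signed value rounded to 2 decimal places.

-2.54

dQ/dP = −428. At P = 183, Q = 109200 − 428(183) = 30876.
Ed = (dQ/dP)·(P/Q) = −428 × (183/30876) = -2.5367…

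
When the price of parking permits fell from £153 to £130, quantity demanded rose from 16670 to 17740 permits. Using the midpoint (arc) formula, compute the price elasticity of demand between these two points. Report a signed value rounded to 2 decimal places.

%ΔQ = (17740 − 16670) / [(16670 + 17740)/2] = 1070/17205 = 0.062191…
%ΔP = (130 − 153) / [(153 + 130)/2] = -23/141.5 = -0.162544…
Arc Ed = %ΔQ / %ΔP = (1070/17205) / (-23/141.5) = -0.3826…

-0.38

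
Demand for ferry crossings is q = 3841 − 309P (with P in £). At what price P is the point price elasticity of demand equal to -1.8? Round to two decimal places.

7.99

Ed = −309P/(3841 − 309P). Set this equal to -1.8:
309P = 1.8·(3841 − 309P) ⇒ 309P(1 + 1.8) = 1.8·3841
P = 1.8·3841 / (309·2.8) = 7.9909…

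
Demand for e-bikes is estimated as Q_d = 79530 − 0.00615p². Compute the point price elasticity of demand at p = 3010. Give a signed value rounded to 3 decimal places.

-4.680

dQ_d/dp = −2·0.00615·p = -37.023. At p = 3010, Q_d = 23810.385.
Ed = (dQ_d/dp)·(p/Q_d) = (-37.023) × (3010/23810.385) = -4.68027…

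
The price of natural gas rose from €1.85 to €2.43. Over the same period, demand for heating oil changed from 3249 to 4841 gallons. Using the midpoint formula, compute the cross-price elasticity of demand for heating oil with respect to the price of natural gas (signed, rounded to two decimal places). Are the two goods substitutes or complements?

%ΔQ_{heating oil} = (4841 − 3249)/avg = 1592/4045 = 0.393572…
%ΔP_{natural gas} = (2.43 − 1.85)/avg = 0.58/2.14 = 0.271028…
E_cross = (1592/4045) / (0.58/2.14) = 1.4521…
E_cross > 0 ⇒ the goods are substitutes.

1.45; substitutes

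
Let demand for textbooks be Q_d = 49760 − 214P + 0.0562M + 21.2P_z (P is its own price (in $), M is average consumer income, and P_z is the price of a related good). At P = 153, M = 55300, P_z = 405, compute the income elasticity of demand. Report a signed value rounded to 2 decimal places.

0.11

At the given values, Q_d = 49760 − 214(153) + 0.0562(55300) + 21.2(405) = 28711.86.
∂Q_d/∂M = 0.0562.
E = (0.0562) × (55300/28711.86) = 0.1082…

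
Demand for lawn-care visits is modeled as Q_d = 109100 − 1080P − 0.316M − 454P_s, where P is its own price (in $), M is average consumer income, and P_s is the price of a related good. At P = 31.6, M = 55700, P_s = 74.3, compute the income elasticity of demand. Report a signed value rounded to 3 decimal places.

At the given values, Q_d = 109100 − 1080(31.6) − 0.316(55700) − 454(74.3) = 23638.6.
∂Q_d/∂M = -0.316.
E = (-0.316) × (55700/23638.6) = -0.74459…

-0.745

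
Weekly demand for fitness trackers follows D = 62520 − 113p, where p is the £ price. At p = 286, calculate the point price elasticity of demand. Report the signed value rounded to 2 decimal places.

-1.07

dD/dp = −113. At p = 286, D = 62520 − 113(286) = 30202.
Ed = (dD/dp)·(p/D) = −113 × (286/30202) = -1.0700…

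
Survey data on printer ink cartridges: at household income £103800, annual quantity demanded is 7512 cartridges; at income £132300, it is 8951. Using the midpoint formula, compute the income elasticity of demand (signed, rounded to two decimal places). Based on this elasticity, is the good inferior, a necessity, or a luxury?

%ΔQ = (8951 − 7512)/[( 7512 + 8951)/2] = 1439/8231.5 = 0.174816…
%ΔIncome = (132300 − 103800)/[( 103800 + 132300)/2] = 28500/118050 = 0.241423…
E_income = (1439/8231.5) / (28500/118050) = 0.7241…
0 < E_income < 1 ⇒ normal good, necessity.

0.72; necessity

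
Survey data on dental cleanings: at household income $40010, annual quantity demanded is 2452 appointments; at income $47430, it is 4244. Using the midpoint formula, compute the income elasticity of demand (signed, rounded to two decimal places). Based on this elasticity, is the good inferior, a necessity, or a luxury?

3.15; luxury

%ΔQ = (4244 − 2452)/[( 2452 + 4244)/2] = 1792/3348 = 0.535244…
%ΔIncome = (47430 − 40010)/[( 40010 + 47430)/2] = 7420/43720 = 0.169716…
E_income = (1792/3348) / (7420/43720) = 3.1537…
E_income > 1 ⇒ normal good, luxury.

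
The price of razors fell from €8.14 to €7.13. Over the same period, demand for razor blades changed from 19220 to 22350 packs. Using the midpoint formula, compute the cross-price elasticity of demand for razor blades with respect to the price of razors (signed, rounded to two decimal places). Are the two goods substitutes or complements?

-1.14; complements

%ΔQ_{razor blades} = (22350 − 19220)/avg = 3130/20785 = 0.150589…
%ΔP_{razors} = (7.13 − 8.14)/avg = -1.01/7.635 = -0.132285…
E_cross = (3130/20785) / (-1.01/7.635) = -1.1383…
E_cross < 0 ⇒ the goods are complements.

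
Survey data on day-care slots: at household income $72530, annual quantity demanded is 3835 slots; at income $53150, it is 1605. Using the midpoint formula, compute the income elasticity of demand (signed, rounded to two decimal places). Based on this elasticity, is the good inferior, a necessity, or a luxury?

2.66; luxury

%ΔQ = (1605 − 3835)/[( 3835 + 1605)/2] = -2230/2720 = -0.819852…
%ΔIncome = (53150 − 72530)/[( 72530 + 53150)/2] = -19380/62840 = -0.308402…
E_income = (-2230/2720) / (-19380/62840) = 2.6583…
E_income > 1 ⇒ normal good, luxury.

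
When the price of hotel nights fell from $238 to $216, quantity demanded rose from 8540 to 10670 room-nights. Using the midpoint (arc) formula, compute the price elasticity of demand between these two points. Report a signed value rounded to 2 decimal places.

%ΔQ = (10670 − 8540) / [(8540 + 10670)/2] = 2130/9605 = 0.221759…
%ΔP = (216 − 238) / [(238 + 216)/2] = -22/227 = -0.096916…
Arc Ed = %ΔQ / %ΔP = (2130/9605) / (-22/227) = -2.2881…

-2.29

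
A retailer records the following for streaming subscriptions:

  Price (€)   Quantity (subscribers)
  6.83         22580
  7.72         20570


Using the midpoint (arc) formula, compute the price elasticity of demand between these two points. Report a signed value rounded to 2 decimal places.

-0.76

%ΔQ = (20570 − 22580) / [(22580 + 20570)/2] = -2010/21575 = -0.093163…
%ΔP = (7.72 − 6.83) / [(6.83 + 7.72)/2] = 0.89/7.275 = 0.122336…
Arc Ed = %ΔQ / %ΔP = (-2010/21575) / (0.89/7.275) = -0.7615…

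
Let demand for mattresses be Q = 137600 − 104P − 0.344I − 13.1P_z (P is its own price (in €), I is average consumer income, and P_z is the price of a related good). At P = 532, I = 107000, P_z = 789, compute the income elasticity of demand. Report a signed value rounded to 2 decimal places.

-1.05

At the given values, Q = 137600 − 104(532) − 0.344(107000) − 13.1(789) = 35128.1.
∂Q/∂I = -0.344.
E = (-0.344) × (107000/35128.1) = -1.0478…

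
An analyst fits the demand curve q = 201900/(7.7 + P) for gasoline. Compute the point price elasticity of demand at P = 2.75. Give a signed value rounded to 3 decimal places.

dq/dP = −201900/(7.7 + P)² = -1848.86. At P = 2.75, q = 19320.6.
Ed = (dq/dP)·(P/q) = (-1848.86) × (2.75/19320.6) = -0.26315…

-0.263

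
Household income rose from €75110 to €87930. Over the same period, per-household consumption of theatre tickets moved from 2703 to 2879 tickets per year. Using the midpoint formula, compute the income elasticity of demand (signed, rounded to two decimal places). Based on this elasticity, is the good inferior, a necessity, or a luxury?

0.40; necessity

%ΔQ = (2879 − 2703)/[( 2703 + 2879)/2] = 176/2791 = 0.063059…
%ΔIncome = (87930 − 75110)/[( 75110 + 87930)/2] = 12820/81520 = 0.157262…
E_income = (176/2791) / (12820/81520) = 0.4009…
0 < E_income < 1 ⇒ normal good, necessity.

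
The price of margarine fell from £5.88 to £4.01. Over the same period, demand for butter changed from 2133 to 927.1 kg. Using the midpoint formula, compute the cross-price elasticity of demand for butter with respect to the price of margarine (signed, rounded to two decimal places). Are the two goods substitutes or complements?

2.08; substitutes

%ΔQ_{butter} = (927.1 − 2133)/avg = -1205.9/1530.05 = -0.788144…
%ΔP_{margarine} = (4.01 − 5.88)/avg = -1.87/4.945 = -0.378159…
E_cross = (-1205.9/1530.05) / (-1.87/4.945) = 2.0841…
E_cross > 0 ⇒ the goods are substitutes.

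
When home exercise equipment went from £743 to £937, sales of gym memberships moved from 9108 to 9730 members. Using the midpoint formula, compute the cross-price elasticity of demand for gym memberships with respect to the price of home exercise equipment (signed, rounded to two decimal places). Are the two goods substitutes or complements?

%ΔQ_{gym memberships} = (9730 − 9108)/avg = 622/9419 = 0.066036…
%ΔP_{home exercise equipment} = (937 − 743)/avg = 194/840 = 0.230952…
E_cross = (622/9419) / (194/840) = 0.2859…
E_cross > 0 ⇒ the goods are substitutes.

0.29; substitutes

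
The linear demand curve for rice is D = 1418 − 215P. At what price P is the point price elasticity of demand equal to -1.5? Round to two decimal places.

Ed = −215P/(1418 − 215P). Set this equal to -1.5:
215P = 1.5·(1418 − 215P) ⇒ 215P(1 + 1.5) = 1.5·1418
P = 1.5·1418 / (215·2.5) = 3.9572…

3.96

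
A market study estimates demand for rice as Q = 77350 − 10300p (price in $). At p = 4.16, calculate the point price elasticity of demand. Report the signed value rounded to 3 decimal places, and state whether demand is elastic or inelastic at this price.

dQ/dp = −10300. At p = 4.16, Q = 77350 − 10300(4.16) = 34502.
Ed = (dQ/dp)·(p/Q) = −10300 × (4.16/34502) = -1.24189…
|Ed| = 1.242 > 1, so demand is elastic.

-1.242; elastic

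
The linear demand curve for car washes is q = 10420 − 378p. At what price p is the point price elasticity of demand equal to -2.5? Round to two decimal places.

19.69

Ed = −378p/(10420 − 378p). Set this equal to -2.5:
378p = 2.5·(10420 − 378p) ⇒ 378p(1 + 2.5) = 2.5·10420
p = 2.5·10420 / (378·3.5) = 19.6900…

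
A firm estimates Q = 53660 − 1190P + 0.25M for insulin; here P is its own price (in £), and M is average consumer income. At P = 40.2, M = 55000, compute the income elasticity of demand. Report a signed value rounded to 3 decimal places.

0.703

At the given values, Q = 53660 − 1190(40.2) + 0.25(55000) = 19572.
∂Q/∂M = 0.25.
E = (0.25) × (55000/19572) = 0.70253…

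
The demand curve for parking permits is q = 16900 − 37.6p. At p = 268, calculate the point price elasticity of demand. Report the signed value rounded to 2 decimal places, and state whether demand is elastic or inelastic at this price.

dq/dp = −37.6. At p = 268, q = 16900 − 37.6(268) = 6823.2.
Ed = (dq/dp)·(p/q) = −37.6 × (268/6823.2) = -1.4768…
|Ed| = 1.48 > 1, so demand is elastic.

-1.48; elastic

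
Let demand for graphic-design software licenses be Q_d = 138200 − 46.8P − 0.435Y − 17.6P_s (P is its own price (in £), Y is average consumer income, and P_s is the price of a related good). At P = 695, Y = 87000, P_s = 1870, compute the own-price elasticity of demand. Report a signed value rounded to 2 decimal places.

-0.93

At the given values, Q_d = 138200 − 46.8(695) − 0.435(87000) − 17.6(1870) = 34917.
∂Q_d/∂P = −46.8.
E = (-46.8) × (695/34917) = -0.9315…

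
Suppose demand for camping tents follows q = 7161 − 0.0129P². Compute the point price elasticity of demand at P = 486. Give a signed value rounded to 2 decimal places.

-1.48

dq/dP = −2·0.0129·P = -12.5388. At P = 486, q = 4114.0716.
Ed = (dq/dP)·(P/q) = (-12.5388) × (486/4114.0716) = -1.4812…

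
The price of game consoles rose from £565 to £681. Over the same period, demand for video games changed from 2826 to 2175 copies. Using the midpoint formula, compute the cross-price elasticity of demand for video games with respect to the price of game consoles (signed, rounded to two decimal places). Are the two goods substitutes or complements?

%ΔQ_{video games} = (2175 − 2826)/avg = -651/2500.5 = -0.260347…
%ΔP_{game consoles} = (681 − 565)/avg = 116/623 = 0.186195…
E_cross = (-651/2500.5) / (116/623) = -1.3982…
E_cross < 0 ⇒ the goods are complements.

-1.40; complements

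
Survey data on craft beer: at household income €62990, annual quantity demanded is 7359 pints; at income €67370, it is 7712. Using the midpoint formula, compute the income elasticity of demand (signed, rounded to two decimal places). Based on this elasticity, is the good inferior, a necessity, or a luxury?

0.70; necessity

%ΔQ = (7712 − 7359)/[( 7359 + 7712)/2] = 353/7535.5 = 0.046844…
%ΔIncome = (67370 − 62990)/[( 62990 + 67370)/2] = 4380/65180 = 0.067198…
E_income = (353/7535.5) / (4380/65180) = 0.6971…
0 < E_income < 1 ⇒ normal good, necessity.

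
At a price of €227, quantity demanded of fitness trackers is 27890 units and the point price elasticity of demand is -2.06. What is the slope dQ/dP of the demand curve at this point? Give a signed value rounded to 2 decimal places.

-253.10

Ed = (dQ/dP)·(P/Q) ⇒ dQ/dP = Ed·Q/P = (-2.06)·27890/227 = -253.0986…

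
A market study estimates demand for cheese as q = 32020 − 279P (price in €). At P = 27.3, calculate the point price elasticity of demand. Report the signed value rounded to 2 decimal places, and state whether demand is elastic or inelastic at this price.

-0.31; inelastic

dq/dP = −279. At P = 27.3, q = 32020 − 279(27.3) = 24403.3.
Ed = (dq/dP)·(P/q) = −279 × (27.3/24403.3) = -0.3121…
|Ed| = 0.31 < 1, so demand is inelastic.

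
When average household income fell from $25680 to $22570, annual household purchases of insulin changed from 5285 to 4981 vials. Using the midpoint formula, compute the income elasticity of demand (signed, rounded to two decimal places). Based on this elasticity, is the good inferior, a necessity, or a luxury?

%ΔQ = (4981 − 5285)/[( 5285 + 4981)/2] = -304/5133 = -0.059224…
%ΔIncome = (22570 − 25680)/[( 25680 + 22570)/2] = -3110/24125 = -0.128911…
E_income = (-304/5133) / (-3110/24125) = 0.4594…
0 < E_income < 1 ⇒ normal good, necessity.

0.46; necessity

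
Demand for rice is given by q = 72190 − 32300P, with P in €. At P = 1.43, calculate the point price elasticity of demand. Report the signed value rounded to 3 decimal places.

dq/dP = −32300. At P = 1.43, q = 72190 − 32300(1.43) = 26001.
Ed = (dq/dP)·(P/q) = −32300 × (1.43/26001) = -1.77643…

-1.776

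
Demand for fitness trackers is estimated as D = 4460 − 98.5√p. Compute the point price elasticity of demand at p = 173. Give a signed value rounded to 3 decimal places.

dD/dp = −98.5/(2√p) = -3.74441. At p = 173, D = 3164.43.
Ed = (dD/dp)·(p/D) = (-3.74441) × (173/3164.43) = -0.20470…

-0.205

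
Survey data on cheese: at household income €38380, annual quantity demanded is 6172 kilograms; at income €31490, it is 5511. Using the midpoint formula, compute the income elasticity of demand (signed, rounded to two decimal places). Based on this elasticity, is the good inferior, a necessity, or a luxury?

0.57; necessity

%ΔQ = (5511 − 6172)/[( 6172 + 5511)/2] = -661/5841.5 = -0.113155…
%ΔIncome = (31490 − 38380)/[( 38380 + 31490)/2] = -6890/34935 = -0.197223…
E_income = (-661/5841.5) / (-6890/34935) = 0.5737…
0 < E_income < 1 ⇒ normal good, necessity.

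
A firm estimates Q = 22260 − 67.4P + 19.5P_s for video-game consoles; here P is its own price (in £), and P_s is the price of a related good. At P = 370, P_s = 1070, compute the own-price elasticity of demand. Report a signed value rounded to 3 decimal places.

-1.371

At the given values, Q = 22260 − 67.4(370) + 19.5(1070) = 18187.
∂Q/∂P = −67.4.
E = (-67.4) × (370/18187) = -1.37119…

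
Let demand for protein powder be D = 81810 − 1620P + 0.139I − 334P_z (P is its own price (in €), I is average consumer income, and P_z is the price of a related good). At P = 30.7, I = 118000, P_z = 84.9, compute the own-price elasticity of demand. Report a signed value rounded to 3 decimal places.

-2.472

At the given values, D = 81810 − 1620(30.7) + 0.139(118000) − 334(84.9) = 20121.4.
∂D/∂P = −1620.
E = (-1620) × (30.7/20121.4) = -2.47169…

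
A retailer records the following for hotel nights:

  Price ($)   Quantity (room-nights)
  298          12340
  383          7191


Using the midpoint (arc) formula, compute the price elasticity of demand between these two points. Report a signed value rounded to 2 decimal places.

-2.11

%ΔQ = (7191 − 12340) / [(12340 + 7191)/2] = -5149/9765.5 = -0.527264…
%ΔP = (383 − 298) / [(298 + 383)/2] = 85/340.5 = 0.249632…
Arc Ed = %ΔQ / %ΔP = (-5149/9765.5) / (85/340.5) = -2.1121…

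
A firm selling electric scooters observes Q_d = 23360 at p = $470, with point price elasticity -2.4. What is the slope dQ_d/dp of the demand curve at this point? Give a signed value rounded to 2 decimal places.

-119.29

Ed = (dQ_d/dp)·(p/Q_d) ⇒ dQ_d/dp = Ed·Q_d/p = (-2.4)·23360/470 = -119.2851…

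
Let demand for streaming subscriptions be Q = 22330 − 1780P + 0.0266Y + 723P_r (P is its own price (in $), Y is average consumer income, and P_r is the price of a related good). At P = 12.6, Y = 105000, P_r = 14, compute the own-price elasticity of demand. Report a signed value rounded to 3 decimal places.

-1.750

At the given values, Q = 22330 − 1780(12.6) + 0.0266(105000) + 723(14) = 12817.
∂Q/∂P = −1780.
E = (-1780) × (12.6/12817) = -1.74986…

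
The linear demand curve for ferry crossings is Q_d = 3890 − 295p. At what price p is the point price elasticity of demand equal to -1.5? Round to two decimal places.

Ed = −295p/(3890 − 295p). Set this equal to -1.5:
295p = 1.5·(3890 − 295p) ⇒ 295p(1 + 1.5) = 1.5·3890
p = 1.5·3890 / (295·2.5) = 7.9118…

7.91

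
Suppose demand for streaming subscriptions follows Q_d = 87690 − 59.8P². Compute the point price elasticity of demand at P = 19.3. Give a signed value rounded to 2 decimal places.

dQ_d/dP = −2·59.8·P = -2308.28. At P = 19.3, Q_d = 65415.098.
Ed = (dQ_d/dP)·(P/Q_d) = (-2308.28) × (19.3/65415.098) = -0.6810…

-0.68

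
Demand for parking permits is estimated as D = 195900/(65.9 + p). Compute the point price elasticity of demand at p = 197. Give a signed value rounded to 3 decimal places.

dD/dp = −195900/(65.9 + p)² = -2.83435. At p = 197, D = 745.15.
Ed = (dD/dp)·(p/D) = (-2.83435) × (197/745.15) = -0.74933…

-0.749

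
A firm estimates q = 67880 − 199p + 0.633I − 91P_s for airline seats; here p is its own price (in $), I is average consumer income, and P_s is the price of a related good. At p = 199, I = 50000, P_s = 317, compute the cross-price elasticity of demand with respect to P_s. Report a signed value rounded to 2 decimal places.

At the given values, q = 67880 − 199(199) + 0.633(50000) − 91(317) = 31082.
∂q/∂P_s = -91.
E = (-91) × (317/31082) = -0.9280…

-0.93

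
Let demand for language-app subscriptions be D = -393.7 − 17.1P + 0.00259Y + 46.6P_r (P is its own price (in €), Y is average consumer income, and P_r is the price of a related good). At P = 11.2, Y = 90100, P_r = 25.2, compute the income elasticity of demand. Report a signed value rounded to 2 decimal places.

0.28

At the given values, D = -393.7 − 17.1(11.2) + 0.00259(90100) + 46.6(25.2) = 822.459.
∂D/∂Y = 0.00259.
E = (0.00259) × (90100/822.459) = 0.2837…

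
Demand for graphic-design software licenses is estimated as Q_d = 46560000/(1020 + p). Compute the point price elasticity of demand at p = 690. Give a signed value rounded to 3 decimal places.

dQ_d/dp = −46560000/(1020 + p)² = -15.9228. At p = 690, Q_d = 27228.1.
Ed = (dQ_d/dp)·(p/Q_d) = (-15.9228) × (690/27228.1) = -0.40350…

-0.404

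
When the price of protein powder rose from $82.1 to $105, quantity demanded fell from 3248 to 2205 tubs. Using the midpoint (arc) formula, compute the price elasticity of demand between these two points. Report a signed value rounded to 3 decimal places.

%ΔQ = (2205 − 3248) / [(3248 + 2205)/2] = -1043/2726.5 = -0.382541…
%ΔP = (105 − 82.1) / [(82.1 + 105)/2] = 22.9/93.55 = 0.244788…
Arc Ed = %ΔQ / %ΔP = (-1043/2726.5) / (22.9/93.55) = -1.56274…

-1.563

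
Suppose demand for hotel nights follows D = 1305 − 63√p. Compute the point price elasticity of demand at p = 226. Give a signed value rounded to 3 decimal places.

-1.323

dD/dp = −63/(2√p) = -2.09535. At p = 226, D = 357.902.
Ed = (dD/dp)·(p/D) = (-2.09535) × (226/357.902) = -1.32312…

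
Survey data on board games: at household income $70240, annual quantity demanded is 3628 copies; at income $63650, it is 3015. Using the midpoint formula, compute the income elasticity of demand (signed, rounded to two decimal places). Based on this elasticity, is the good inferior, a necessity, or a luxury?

%ΔQ = (3015 − 3628)/[( 3628 + 3015)/2] = -613/3321.5 = -0.184555…
%ΔIncome = (63650 − 70240)/[( 70240 + 63650)/2] = -6590/66945 = -0.098439…
E_income = (-613/3321.5) / (-6590/66945) = 1.8748…
E_income > 1 ⇒ normal good, luxury.

1.87; luxury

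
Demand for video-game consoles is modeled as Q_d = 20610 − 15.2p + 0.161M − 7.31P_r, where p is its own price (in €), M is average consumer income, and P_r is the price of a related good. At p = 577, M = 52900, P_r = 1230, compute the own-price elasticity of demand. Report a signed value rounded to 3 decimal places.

-0.772

At the given values, Q_d = 20610 − 15.2(577) + 0.161(52900) − 7.31(1230) = 11365.2.
∂Q_d/∂p = −15.2.
E = (-15.2) × (577/11365.2) = -0.77168…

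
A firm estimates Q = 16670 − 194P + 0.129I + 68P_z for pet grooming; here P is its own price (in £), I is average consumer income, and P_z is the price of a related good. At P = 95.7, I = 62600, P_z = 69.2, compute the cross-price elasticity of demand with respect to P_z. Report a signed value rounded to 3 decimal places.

0.432

At the given values, Q = 16670 − 194(95.7) + 0.129(62600) + 68(69.2) = 10885.2.
∂Q/∂P_z = 68.
E = (68) × (69.2/10885.2) = 0.43229…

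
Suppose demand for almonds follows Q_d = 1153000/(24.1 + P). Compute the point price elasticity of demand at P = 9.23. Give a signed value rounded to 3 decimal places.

dQ_d/dP = −1153000/(24.1 + P)² = -1037.91. At P = 9.23, Q_d = 34593.5.
Ed = (dQ_d/dP)·(P/Q_d) = (-1037.91) × (9.23/34593.5) = -0.27692…

-0.277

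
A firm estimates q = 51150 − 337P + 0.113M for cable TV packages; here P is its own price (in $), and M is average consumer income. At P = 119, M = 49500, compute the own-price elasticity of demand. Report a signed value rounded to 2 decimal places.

-2.41

At the given values, q = 51150 − 337(119) + 0.113(49500) = 16640.5.
∂q/∂P = −337.
E = (-337) × (119/16640.5) = -2.4099…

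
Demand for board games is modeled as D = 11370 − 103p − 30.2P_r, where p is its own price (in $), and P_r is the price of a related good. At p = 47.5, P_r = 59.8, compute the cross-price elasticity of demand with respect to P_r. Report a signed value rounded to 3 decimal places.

At the given values, D = 11370 − 103(47.5) − 30.2(59.8) = 4671.54.
∂D/∂P_r = -30.2.
E = (-30.2) × (59.8/4671.54) = -0.38658…

-0.387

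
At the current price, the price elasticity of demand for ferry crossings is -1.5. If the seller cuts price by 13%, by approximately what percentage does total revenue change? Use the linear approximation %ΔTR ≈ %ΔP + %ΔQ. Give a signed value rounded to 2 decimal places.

+6.50%

%ΔQ ≈ Ed × %ΔP = (-1.5) × (-13%) = +19.5000%
%ΔTR ≈ %ΔP + %ΔQ = (-13%) + (+19.5000%) = +6.5000%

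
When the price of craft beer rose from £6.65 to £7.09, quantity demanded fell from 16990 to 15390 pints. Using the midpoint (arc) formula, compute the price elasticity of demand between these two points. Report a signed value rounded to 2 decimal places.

-1.54

%ΔQ = (15390 − 16990) / [(16990 + 15390)/2] = -1600/16190 = -0.098826…
%ΔP = (7.09 − 6.65) / [(6.65 + 7.09)/2] = 0.44/6.87 = 0.064046…
Arc Ed = %ΔQ / %ΔP = (-1600/16190) / (0.44/6.87) = -1.5430…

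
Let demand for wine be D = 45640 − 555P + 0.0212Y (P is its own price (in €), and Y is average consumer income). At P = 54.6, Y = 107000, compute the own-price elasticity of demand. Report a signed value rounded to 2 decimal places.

At the given values, D = 45640 − 555(54.6) + 0.0212(107000) = 17605.4.
∂D/∂P = −555.
E = (-555) × (54.6/17605.4) = -1.7212…

-1.72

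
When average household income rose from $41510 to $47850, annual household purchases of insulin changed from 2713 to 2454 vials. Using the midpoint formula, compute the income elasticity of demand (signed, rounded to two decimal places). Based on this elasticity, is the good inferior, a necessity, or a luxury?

%ΔQ = (2454 − 2713)/[( 2713 + 2454)/2] = -259/2583.5 = -0.100251…
%ΔIncome = (47850 − 41510)/[( 41510 + 47850)/2] = 6340/44680 = 0.141897…
E_income = (-259/2583.5) / (6340/44680) = -0.7065…
E_income < 0 ⇒ inferior good.

-0.71; inferior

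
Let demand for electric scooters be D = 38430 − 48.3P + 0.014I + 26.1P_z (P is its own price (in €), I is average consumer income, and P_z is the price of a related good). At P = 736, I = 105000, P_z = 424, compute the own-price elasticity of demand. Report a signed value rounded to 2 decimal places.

-2.31

At the given values, D = 38430 − 48.3(736) + 0.014(105000) + 26.1(424) = 15417.6.
∂D/∂P = −48.3.
E = (-48.3) × (736/15417.6) = -2.3057…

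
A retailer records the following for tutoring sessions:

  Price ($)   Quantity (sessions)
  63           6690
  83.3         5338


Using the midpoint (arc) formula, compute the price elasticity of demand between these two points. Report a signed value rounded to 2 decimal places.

-0.81

%ΔQ = (5338 − 6690) / [(6690 + 5338)/2] = -1352/6014 = -0.224808…
%ΔP = (83.3 − 63) / [(63 + 83.3)/2] = 20.3/73.15 = 0.277511…
Arc Ed = %ΔQ / %ΔP = (-1352/6014) / (20.3/73.15) = -0.8100…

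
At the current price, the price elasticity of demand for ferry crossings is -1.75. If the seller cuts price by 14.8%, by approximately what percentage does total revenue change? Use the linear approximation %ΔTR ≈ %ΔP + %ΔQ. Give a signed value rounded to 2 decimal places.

%ΔQ ≈ Ed × %ΔP = (-1.75) × (-14.8%) = +25.9000%
%ΔTR ≈ %ΔP + %ΔQ = (-14.8%) + (+25.9000%) = +11.1000%

+11.10%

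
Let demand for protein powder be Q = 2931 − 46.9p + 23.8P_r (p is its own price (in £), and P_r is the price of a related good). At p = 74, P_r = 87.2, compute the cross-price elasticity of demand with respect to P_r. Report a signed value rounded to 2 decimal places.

At the given values, Q = 2931 − 46.9(74) + 23.8(87.2) = 1535.76.
∂Q/∂P_r = 23.8.
E = (23.8) × (87.2/1535.76) = 1.3513…

1.35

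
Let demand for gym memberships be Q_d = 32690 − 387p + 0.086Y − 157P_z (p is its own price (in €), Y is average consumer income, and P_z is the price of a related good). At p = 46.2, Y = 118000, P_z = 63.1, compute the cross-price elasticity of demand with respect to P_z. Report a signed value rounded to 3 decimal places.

-0.658

At the given values, Q_d = 32690 − 387(46.2) + 0.086(118000) − 157(63.1) = 15051.9.
∂Q_d/∂P_z = -157.
E = (-157) × (63.1/15051.9) = -0.65816…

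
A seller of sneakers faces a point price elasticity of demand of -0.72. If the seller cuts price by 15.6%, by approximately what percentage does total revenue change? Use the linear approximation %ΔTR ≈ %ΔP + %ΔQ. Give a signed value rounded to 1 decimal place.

-4.4%

%ΔQ ≈ Ed × %ΔP = (-0.72) × (-15.6%) = +11.2320%
%ΔTR ≈ %ΔP + %ΔQ = (-15.6%) + (+11.2320%) = -4.3680%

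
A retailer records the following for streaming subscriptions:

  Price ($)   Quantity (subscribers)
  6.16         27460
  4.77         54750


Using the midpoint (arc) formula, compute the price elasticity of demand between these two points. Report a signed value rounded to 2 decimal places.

%ΔQ = (54750 − 27460) / [(27460 + 54750)/2] = 27290/41105 = 0.663909…
%ΔP = (4.77 − 6.16) / [(6.16 + 4.77)/2] = -1.39/5.465 = -0.254345…
Arc Ed = %ΔQ / %ΔP = (27290/41105) / (-1.39/5.465) = -2.6102…

-2.61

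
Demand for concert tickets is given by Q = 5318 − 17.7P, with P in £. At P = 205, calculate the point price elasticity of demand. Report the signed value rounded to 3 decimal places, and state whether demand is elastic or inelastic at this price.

-2.148; elastic

dQ/dP = −17.7. At P = 205, Q = 5318 − 17.7(205) = 1689.5.
Ed = (dQ/dP)·(P/Q) = −17.7 × (205/1689.5) = -2.14767…
|Ed| = 2.148 > 1, so demand is elastic.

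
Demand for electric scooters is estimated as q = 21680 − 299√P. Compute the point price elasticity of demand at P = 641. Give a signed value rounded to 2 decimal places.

dq/dP = −299/(2√P) = -5.90489. At P = 641, q = 14109.9.
Ed = (dq/dP)·(P/q) = (-5.90489) × (641/14109.9) = -0.2682…

-0.27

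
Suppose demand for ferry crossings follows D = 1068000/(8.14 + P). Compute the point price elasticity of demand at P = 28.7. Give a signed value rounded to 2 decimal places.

dD/dP = −1068000/(8.14 + P)² = -786.923. At P = 28.7, D = 28990.2.
Ed = (dD/dP)·(P/D) = (-786.923) × (28.7/28990.2) = -0.7790…

-0.78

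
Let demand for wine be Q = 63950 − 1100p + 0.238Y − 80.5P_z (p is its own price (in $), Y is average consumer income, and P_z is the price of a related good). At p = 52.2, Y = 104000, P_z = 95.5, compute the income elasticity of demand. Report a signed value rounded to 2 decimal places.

At the given values, Q = 63950 − 1100(52.2) + 0.238(104000) − 80.5(95.5) = 23594.25.
∂Q/∂Y = 0.238.
E = (0.238) × (104000/23594.25) = 1.0490…

1.05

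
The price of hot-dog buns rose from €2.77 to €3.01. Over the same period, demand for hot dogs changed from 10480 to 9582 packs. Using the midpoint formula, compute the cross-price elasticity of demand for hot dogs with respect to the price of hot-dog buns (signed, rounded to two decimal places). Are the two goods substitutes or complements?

%ΔQ_{hot dogs} = (9582 − 10480)/avg = -898/10031 = -0.089522…
%ΔP_{hot-dog buns} = (3.01 − 2.77)/avg = 0.24/2.89 = 0.083044…
E_cross = (-898/10031) / (0.24/2.89) = -1.0779…
E_cross < 0 ⇒ the goods are complements.

-1.08; complements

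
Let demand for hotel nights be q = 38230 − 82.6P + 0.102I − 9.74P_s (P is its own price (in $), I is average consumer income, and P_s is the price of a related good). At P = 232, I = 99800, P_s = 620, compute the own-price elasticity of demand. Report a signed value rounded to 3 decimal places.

At the given values, q = 38230 − 82.6(232) + 0.102(99800) − 9.74(620) = 23207.6.
∂q/∂P = −82.6.
E = (-82.6) × (232/23207.6) = -0.82572…

-0.826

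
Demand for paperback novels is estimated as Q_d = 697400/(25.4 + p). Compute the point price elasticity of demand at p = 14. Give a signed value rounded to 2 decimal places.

-0.36

dQ_d/dp = −697400/(25.4 + p)² = -449.251. At p = 14, Q_d = 17700.5.
Ed = (dQ_d/dp)·(p/Q_d) = (-449.251) × (14/17700.5) = -0.3553…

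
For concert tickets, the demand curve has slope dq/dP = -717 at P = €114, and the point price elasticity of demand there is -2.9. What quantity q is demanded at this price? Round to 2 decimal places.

Ed = (dq/dP)·(P/q) ⇒ q = (dq/dP)·P/Ed = (-717)·114/(-2.9) = 28185.5172…

28185.52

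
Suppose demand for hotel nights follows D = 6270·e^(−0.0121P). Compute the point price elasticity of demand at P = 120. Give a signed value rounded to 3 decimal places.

dD/dP = −0.0121·D = -17.7606. At P = 120, D = 1467.82.
Ed = (dD/dP)·(P/D) = (-17.7606) × (120/1467.82) = -1.452

-1.452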